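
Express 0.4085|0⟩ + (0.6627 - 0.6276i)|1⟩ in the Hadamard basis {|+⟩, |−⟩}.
(0.7575 - 0.4438i)|+⟩ + (-0.1797 + 0.4438i)|−⟩

With |ψ⟩ = α|0⟩ + β|1⟩, the Hadamard-basis coefficients are ⟨+|ψ⟩ = (α + β)/√2 and ⟨−|ψ⟩ = (α − β)/√2.
Here α = 0.4085, β = (0.6627 - 0.6276i): (α + β)/√2 = (0.7575 - 0.4438i), (α − β)/√2 = (-0.1797 + 0.4438i).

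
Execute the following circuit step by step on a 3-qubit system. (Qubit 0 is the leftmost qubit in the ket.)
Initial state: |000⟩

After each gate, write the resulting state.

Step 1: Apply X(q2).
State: |001⟩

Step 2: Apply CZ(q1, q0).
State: |001⟩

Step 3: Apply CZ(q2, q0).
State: |001⟩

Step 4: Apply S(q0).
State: |001⟩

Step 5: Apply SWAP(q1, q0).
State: |001⟩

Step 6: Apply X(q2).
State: |000⟩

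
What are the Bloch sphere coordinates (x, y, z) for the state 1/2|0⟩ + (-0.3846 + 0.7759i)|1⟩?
(-0.3846, 0.7759, -0.4999)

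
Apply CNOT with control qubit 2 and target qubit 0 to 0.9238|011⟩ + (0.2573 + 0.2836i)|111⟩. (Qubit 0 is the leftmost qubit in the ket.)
(0.2573 + 0.2836i)|011⟩ + 0.9238|111⟩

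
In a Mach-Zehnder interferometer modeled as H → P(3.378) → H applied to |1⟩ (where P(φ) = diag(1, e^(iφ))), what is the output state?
(0.9861 + 0.1171i)|0⟩ + (0.01391 - 0.1171i)|1⟩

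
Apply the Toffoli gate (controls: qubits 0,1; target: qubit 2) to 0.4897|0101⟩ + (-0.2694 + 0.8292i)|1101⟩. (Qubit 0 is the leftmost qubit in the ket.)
0.4897|0101⟩ + (-0.2694 + 0.8292i)|1111⟩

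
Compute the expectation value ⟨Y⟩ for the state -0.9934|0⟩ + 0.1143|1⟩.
0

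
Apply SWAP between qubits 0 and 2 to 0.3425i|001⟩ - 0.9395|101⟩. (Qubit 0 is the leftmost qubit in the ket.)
0.3425i|100⟩ - 0.9395|101⟩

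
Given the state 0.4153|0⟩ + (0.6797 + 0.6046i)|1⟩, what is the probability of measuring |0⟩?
0.1725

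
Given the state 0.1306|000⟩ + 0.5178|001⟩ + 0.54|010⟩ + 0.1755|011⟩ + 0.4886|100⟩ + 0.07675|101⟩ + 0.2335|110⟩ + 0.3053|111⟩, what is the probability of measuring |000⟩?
0.01706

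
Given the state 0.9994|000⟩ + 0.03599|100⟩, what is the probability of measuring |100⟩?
0.001295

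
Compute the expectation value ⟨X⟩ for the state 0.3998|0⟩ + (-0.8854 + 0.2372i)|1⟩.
-0.708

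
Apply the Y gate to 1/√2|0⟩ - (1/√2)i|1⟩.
-1/√2|0⟩ + (1/√2)i|1⟩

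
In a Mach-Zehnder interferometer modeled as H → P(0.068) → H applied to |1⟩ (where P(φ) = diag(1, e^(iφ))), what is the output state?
(0.001156 - 0.03397i)|0⟩ + (0.9988 + 0.03397i)|1⟩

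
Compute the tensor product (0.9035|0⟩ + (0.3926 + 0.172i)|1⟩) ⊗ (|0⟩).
0.9035|00⟩ + (0.3926 + 0.172i)|10⟩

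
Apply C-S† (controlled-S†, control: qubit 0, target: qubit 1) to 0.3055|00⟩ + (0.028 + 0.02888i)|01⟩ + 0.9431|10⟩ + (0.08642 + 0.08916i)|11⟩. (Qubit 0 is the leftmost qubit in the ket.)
0.3055|00⟩ + (0.028 + 0.02888i)|01⟩ + 0.9431|10⟩ + (0.08916 - 0.08642i)|11⟩

C-S† leaves the control-|0⟩ kets |00⟩, |01⟩ unchanged and applies S† to qubit 1 on the control-|1⟩ pair (|10⟩, |11⟩).
S† = [[1, 0], [0, -i]].
With a = amp(|10⟩) = 0.9431 and b = amp(|11⟩) = (0.08642 + 0.08916i):
new amp(|10⟩) = (1)·a = 0.9431
new amp(|11⟩) = (-i)·b = (0.08916 - 0.08642i)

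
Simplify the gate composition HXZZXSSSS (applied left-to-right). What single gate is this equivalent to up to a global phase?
H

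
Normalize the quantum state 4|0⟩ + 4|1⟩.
1/√2|0⟩ + 1/√2|1⟩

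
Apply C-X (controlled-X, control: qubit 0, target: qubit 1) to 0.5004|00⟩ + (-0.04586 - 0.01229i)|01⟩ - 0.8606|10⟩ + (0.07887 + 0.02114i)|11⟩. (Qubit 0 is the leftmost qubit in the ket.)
0.5004|00⟩ + (-0.04586 - 0.01229i)|01⟩ + (0.07887 + 0.02114i)|10⟩ - 0.8606|11⟩

C-X leaves the control-|0⟩ kets |00⟩, |01⟩ unchanged and applies X to qubit 1 on the control-|1⟩ pair (|10⟩, |11⟩).
X = [[0, 1], [1, 0]].
With a = amp(|10⟩) = -0.8606 and b = amp(|11⟩) = (0.07887 + 0.02114i):
new amp(|10⟩) = (1)·b = (0.07887 + 0.02114i)
new amp(|11⟩) = (1)·a = -0.8606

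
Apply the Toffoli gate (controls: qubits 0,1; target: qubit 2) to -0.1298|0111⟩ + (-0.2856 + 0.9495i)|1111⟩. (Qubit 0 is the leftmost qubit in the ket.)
-0.1298|0111⟩ + (-0.2856 + 0.9495i)|1101⟩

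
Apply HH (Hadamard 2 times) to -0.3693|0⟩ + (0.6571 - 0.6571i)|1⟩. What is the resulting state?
-0.3693|0⟩ + (0.6571 - 0.6571i)|1⟩

H² = I, so an even number of Hadamards cancels: H^2 = I and the state is unchanged.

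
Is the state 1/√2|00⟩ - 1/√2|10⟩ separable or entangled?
Separable

Writing the state as a|00⟩ + b|01⟩ + c|10⟩ + d|11⟩, it is a product state iff ad − bc = 0.
Here (a, b, c, d) = (1/√2, 0, -1/√2, 0): ad − bc = (1/√2)(0) − (0)(-1/√2) = 0, so the state is separable.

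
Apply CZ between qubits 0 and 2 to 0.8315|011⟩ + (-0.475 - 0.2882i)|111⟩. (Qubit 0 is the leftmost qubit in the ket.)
0.8315|011⟩ + (0.475 + 0.2882i)|111⟩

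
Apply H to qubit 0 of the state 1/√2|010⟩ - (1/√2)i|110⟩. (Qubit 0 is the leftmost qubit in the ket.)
(1/2 - (1/2)i)|010⟩ + (1/2 + (1/2)i)|110⟩

H on qubit 0 mixes each pair of kets that differ only in qubit 0: amplitudes (a, b) of (|…0…⟩, |…1…⟩) become ((a + b)/√2, (a − b)/√2). Kets absent from the input have amplitude 0.
(|010⟩, |110⟩): (a, b) = (1/√2, -(1/√2)i) → ((1/2 - (1/2)i), (1/2 + (1/2)i))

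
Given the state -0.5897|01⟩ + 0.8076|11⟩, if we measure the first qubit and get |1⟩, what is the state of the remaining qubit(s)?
|1⟩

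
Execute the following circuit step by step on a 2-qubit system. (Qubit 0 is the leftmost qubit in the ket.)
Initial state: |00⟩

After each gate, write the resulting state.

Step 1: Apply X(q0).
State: |10⟩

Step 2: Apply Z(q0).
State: -|10⟩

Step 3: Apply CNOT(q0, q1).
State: -|11⟩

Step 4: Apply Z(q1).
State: |11⟩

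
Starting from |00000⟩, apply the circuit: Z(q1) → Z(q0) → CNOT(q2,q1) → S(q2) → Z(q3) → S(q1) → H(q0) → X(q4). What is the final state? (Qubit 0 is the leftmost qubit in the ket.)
1/√2|00001⟩ + 1/√2|10001⟩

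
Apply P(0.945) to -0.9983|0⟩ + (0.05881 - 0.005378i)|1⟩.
-0.9983|0⟩ + (0.03881 + 0.04452i)|1⟩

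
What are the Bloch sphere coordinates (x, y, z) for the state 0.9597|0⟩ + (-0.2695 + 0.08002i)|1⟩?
(-0.5173, 0.1536, 0.842)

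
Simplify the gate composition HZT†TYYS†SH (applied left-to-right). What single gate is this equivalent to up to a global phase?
X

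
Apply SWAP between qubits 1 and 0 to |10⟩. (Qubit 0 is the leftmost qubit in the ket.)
|01⟩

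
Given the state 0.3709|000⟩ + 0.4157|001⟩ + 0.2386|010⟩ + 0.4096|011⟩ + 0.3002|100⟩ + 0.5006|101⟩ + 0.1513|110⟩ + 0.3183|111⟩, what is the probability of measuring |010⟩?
0.05693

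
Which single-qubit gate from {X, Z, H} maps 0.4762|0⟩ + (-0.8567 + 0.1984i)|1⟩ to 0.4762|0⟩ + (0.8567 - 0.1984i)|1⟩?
Z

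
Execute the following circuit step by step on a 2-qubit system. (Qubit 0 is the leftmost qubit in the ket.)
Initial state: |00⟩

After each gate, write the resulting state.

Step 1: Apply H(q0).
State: 1/√2|00⟩ + 1/√2|10⟩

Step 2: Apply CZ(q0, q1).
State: 1/√2|00⟩ + 1/√2|10⟩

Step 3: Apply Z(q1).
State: 1/√2|00⟩ + 1/√2|10⟩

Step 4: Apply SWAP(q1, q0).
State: 1/√2|00⟩ + 1/√2|01⟩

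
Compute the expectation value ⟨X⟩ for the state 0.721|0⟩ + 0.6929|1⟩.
0.9992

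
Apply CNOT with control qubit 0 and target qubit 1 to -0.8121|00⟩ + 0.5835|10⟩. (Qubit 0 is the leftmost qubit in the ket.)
-0.8121|00⟩ + 0.5835|11⟩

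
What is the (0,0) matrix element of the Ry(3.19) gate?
-0.0242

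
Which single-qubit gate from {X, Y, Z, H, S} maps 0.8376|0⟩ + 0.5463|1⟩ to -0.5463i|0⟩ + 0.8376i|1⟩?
Y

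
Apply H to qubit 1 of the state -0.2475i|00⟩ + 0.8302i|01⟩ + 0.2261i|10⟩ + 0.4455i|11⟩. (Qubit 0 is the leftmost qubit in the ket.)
0.412i|00⟩ - 0.762i|01⟩ + 0.4749i|10⟩ - 0.1551i|11⟩

H on qubit 1 mixes each pair of kets that differ only in qubit 1: amplitudes (a, b) of (|…0…⟩, |…1…⟩) become ((a + b)/√2, (a − b)/√2). Kets absent from the input have amplitude 0.
(|00⟩, |01⟩): (a, b) = (-0.2475i, 0.8302i) → (0.412i, -0.762i)
(|10⟩, |11⟩): (a, b) = (0.2261i, 0.4455i) → (0.4749i, -0.1551i)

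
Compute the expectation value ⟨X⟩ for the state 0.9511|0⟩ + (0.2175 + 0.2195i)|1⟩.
0.4137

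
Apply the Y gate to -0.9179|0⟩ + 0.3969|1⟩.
-0.3969i|0⟩ - 0.9179i|1⟩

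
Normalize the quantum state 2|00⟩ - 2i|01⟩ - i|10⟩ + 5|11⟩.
0.343|00⟩ - 0.343i|01⟩ - 0.1715i|10⟩ + 0.8575|11⟩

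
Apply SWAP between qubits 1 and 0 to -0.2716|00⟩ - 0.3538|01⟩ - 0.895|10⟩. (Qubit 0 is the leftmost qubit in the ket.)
-0.2716|00⟩ - 0.895|01⟩ - 0.3538|10⟩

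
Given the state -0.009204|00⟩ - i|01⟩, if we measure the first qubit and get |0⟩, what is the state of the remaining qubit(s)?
-0.009204|0⟩ - i|1⟩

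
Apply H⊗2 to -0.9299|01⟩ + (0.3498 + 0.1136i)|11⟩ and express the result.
(-0.2901 + 0.0568i)|00⟩ + (0.2901 - 0.0568i)|01⟩ + (-0.6399 - 0.0568i)|10⟩ + (0.6399 + 0.0568i)|11⟩

H⊗2 gives amp(|y⟩) = (1/2) Σ_x (−1)^(x·y) amp(|x⟩), where x·y is the number of positions in which both x and y have a 1.
|00⟩: (-0.9299 + (0.3498 + 0.1136i))/2 = (-0.2901 + 0.0568i)
|01⟩: (0.9299 - (0.3498 + 0.1136i))/2 = (0.2901 - 0.0568i)
|10⟩: (-0.9299 - (0.3498 + 0.1136i))/2 = (-0.6399 - 0.0568i)
|11⟩: (0.9299 + (0.3498 + 0.1136i))/2 = (0.6399 + 0.0568i)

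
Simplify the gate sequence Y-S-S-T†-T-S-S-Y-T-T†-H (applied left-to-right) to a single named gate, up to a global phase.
H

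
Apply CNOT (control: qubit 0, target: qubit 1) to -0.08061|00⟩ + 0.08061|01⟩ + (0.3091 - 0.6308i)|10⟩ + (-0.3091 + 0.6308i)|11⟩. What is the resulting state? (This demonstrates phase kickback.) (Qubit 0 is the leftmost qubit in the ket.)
-0.08061|00⟩ + 0.08061|01⟩ + (-0.3091 + 0.6308i)|10⟩ + (0.3091 - 0.6308i)|11⟩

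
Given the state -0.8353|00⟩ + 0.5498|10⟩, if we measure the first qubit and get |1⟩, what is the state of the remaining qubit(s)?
|0⟩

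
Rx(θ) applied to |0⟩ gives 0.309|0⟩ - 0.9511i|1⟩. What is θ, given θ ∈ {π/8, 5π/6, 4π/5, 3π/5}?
4π/5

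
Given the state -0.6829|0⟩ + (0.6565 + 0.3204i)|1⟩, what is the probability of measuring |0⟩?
0.4664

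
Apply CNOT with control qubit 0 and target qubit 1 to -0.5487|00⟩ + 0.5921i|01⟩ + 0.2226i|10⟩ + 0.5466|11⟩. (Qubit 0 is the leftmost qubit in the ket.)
-0.5487|00⟩ + 0.5921i|01⟩ + 0.5466|10⟩ + 0.2226i|11⟩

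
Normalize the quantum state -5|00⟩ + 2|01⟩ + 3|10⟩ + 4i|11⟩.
-0.6804|00⟩ + 0.2722|01⟩ + 1/√6|10⟩ + 0.5443i|11⟩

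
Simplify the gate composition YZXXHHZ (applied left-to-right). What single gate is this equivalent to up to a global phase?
Y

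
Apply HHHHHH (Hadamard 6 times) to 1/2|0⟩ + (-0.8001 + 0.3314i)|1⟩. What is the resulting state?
1/2|0⟩ + (-0.8001 + 0.3314i)|1⟩

H² = I, so an even number of Hadamards cancels: H^6 = I and the state is unchanged.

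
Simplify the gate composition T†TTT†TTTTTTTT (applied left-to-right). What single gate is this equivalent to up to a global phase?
I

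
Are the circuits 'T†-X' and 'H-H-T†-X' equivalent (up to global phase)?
Yes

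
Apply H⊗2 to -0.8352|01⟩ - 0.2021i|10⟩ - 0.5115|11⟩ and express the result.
(-0.6734 - 0.1011i)|00⟩ + (0.6734 - 0.1011i)|01⟩ + (-0.1619 + 0.1011i)|10⟩ + (0.1619 + 0.1011i)|11⟩

H⊗2 gives amp(|y⟩) = (1/2) Σ_x (−1)^(x·y) amp(|x⟩), where x·y is the number of positions in which both x and y have a 1.
|00⟩: (-0.8352 - 0.2021i - 0.5115)/2 = (-0.6734 - 0.1011i)
|01⟩: (0.8352 - 0.2021i + 0.5115)/2 = (0.6734 - 0.1011i)
|10⟩: (-0.8352 + 0.2021i + 0.5115)/2 = (-0.1619 + 0.1011i)
|11⟩: (0.8352 + 0.2021i - 0.5115)/2 = (0.1619 + 0.1011i)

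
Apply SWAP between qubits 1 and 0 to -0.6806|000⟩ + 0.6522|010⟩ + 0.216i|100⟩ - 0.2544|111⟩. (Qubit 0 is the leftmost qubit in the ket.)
-0.6806|000⟩ + 0.216i|010⟩ + 0.6522|100⟩ - 0.2544|111⟩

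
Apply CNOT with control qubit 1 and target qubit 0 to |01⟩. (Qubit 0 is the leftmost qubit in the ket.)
|11⟩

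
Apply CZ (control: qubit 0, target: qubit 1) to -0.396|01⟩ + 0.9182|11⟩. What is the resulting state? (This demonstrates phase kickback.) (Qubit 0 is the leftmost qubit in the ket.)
-0.396|01⟩ - 0.9182|11⟩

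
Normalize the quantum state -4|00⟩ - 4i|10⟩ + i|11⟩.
-0.6963|00⟩ - 0.6963i|10⟩ + 0.1741i|11⟩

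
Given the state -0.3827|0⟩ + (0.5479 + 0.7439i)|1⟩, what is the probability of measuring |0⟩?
0.1465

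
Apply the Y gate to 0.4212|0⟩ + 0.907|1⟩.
-0.907i|0⟩ + 0.4212i|1⟩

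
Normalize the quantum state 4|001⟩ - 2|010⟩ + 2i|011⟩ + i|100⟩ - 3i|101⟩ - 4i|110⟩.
0.5657|001⟩ - 0.2828|010⟩ + 0.2828i|011⟩ + 0.1414i|100⟩ - 0.4243i|101⟩ - 0.5657i|110⟩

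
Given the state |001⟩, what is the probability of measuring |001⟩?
1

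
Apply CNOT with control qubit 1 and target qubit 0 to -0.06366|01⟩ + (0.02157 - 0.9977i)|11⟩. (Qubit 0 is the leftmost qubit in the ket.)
(0.02157 - 0.9977i)|01⟩ - 0.06366|11⟩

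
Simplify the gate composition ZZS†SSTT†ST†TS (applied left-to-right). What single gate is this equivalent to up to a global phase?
S†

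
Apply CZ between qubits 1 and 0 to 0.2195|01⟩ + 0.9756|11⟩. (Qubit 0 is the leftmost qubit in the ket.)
0.2195|01⟩ - 0.9756|11⟩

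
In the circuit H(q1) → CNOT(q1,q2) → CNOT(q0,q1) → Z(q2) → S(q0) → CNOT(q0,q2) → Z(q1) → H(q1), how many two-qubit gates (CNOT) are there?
3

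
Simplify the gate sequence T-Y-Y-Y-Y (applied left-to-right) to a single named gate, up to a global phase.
T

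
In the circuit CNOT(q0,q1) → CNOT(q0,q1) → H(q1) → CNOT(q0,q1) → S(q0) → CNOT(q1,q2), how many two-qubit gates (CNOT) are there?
4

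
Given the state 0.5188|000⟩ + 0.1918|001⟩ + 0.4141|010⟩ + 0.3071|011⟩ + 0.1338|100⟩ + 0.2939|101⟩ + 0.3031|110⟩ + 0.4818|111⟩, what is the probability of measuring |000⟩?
0.2692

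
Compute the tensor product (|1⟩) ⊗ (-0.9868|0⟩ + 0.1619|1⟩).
-0.9868|10⟩ + 0.1619|11⟩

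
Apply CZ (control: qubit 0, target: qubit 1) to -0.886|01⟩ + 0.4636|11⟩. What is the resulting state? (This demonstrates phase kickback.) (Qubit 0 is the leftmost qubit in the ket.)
-0.886|01⟩ - 0.4636|11⟩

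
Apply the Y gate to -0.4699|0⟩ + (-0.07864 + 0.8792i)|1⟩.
(0.8792 + 0.07864i)|0⟩ - 0.4699i|1⟩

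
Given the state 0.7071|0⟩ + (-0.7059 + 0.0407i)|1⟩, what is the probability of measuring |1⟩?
0.5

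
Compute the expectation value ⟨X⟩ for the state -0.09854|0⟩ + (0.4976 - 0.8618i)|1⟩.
-0.09807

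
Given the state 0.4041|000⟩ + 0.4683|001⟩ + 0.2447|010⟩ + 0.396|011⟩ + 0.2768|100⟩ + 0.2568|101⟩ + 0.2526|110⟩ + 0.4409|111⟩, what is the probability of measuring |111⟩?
0.1944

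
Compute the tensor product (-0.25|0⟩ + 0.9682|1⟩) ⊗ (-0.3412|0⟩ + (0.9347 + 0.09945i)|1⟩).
0.0853|00⟩ + (-0.2337 - 0.02486i)|01⟩ - 0.3303|10⟩ + (0.905 + 0.09629i)|11⟩

amp(|b₁b₂…⟩) = product of the factor amplitudes for bits b₁, b₂, …; only kets whose every factor amplitude is nonzero survive.
|00⟩: (-0.25)(-0.3412) = 0.0853
|01⟩: (-0.25)(0.9347 + 0.09945i) = (-0.2337 - 0.02486i)
|10⟩: (0.9682)(-0.3412) = -0.3303
|11⟩: (0.9682)(0.9347 + 0.09945i) = (0.905 + 0.09629i)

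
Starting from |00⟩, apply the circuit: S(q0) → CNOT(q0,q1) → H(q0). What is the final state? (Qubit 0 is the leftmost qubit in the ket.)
1/√2|00⟩ + 1/√2|10⟩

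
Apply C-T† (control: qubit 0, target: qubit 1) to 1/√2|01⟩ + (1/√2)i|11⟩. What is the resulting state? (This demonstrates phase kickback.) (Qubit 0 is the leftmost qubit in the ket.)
1/√2|01⟩ + (1/2 + (1/2)i)|11⟩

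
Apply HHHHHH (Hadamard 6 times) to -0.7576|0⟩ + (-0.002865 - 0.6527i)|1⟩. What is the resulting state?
-0.7576|0⟩ + (-0.002865 - 0.6527i)|1⟩

H² = I, so an even number of Hadamards cancels: H^6 = I and the state is unchanged.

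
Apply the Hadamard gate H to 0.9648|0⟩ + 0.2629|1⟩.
0.8681|0⟩ + 0.4963|1⟩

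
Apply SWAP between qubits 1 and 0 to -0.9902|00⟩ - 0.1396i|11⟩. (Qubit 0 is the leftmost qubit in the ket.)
-0.9902|00⟩ - 0.1396i|11⟩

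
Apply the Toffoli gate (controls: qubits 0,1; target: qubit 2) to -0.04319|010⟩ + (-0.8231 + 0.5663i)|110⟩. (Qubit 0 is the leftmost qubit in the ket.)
-0.04319|010⟩ + (-0.8231 + 0.5663i)|111⟩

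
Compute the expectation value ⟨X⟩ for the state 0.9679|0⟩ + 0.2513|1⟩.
0.4865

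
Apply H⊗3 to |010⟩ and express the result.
1/√8|000⟩ + 1/√8|001⟩ - 1/√8|010⟩ - 1/√8|011⟩ + 1/√8|100⟩ + 1/√8|101⟩ - 1/√8|110⟩ - 1/√8|111⟩

H⊗3 gives amp(|y⟩) = (1/2√2) Σ_x (−1)^(x·y) amp(|x⟩), where x·y is the number of positions in which both x and y have a 1.
|000⟩: (1)/(2√2) = 1/√8
|001⟩: (1)/(2√2) = 1/√8
|010⟩: (-1)/(2√2) = -1/√8
|011⟩: (-1)/(2√2) = -1/√8
|100⟩: (1)/(2√2) = 1/√8
|101⟩: (1)/(2√2) = 1/√8
|110⟩: (-1)/(2√2) = -1/√8
|111⟩: (-1)/(2√2) = -1/√8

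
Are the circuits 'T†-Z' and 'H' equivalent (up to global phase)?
No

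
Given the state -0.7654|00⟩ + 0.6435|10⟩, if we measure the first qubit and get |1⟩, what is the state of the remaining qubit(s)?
|0⟩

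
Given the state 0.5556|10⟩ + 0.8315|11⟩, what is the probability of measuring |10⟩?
0.3087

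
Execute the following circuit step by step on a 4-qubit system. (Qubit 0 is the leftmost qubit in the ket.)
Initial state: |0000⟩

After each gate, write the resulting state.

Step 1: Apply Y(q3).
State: i|0001⟩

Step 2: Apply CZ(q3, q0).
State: i|0001⟩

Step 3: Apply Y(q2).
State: -|0011⟩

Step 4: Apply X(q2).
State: -|0001⟩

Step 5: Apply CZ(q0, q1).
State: -|0001⟩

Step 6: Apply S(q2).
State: -|0001⟩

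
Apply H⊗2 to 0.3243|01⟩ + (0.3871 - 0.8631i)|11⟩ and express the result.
(0.3557 - 0.4316i)|00⟩ + (-0.3557 + 0.4316i)|01⟩ + (-0.0314 + 0.4316i)|10⟩ + (0.0314 - 0.4316i)|11⟩

H⊗2 gives amp(|y⟩) = (1/2) Σ_x (−1)^(x·y) amp(|x⟩), where x·y is the number of positions in which both x and y have a 1.
|00⟩: (0.3243 + (0.3871 - 0.8631i))/2 = (0.3557 - 0.4316i)
|01⟩: (-0.3243 - (0.3871 - 0.8631i))/2 = (-0.3557 + 0.4316i)
|10⟩: (0.3243 - (0.3871 - 0.8631i))/2 = (-0.0314 + 0.4316i)
|11⟩: (-0.3243 + (0.3871 - 0.8631i))/2 = (0.0314 - 0.4316i)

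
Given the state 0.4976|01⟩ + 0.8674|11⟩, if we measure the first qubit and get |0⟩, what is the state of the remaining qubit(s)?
|1⟩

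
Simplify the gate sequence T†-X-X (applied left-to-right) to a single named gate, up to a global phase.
T†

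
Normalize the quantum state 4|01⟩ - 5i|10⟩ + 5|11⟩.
0.4924|01⟩ - 0.6155i|10⟩ + 0.6155|11⟩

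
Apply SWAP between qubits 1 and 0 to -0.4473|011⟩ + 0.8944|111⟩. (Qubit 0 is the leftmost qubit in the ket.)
-0.4473|101⟩ + 0.8944|111⟩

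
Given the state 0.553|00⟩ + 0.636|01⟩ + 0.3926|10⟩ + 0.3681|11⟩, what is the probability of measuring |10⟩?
0.1541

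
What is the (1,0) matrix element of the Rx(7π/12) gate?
-0.7934i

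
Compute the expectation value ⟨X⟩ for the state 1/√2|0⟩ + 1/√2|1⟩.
1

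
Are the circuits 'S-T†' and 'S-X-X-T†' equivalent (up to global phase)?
Yes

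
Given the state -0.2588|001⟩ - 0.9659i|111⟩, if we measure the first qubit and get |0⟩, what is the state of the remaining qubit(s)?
-|01⟩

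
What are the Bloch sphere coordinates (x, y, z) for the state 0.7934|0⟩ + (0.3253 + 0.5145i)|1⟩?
(0.5162, 0.8164, 0.259)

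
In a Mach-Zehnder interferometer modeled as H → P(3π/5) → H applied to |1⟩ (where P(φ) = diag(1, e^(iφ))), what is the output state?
(0.6545 - 0.4755i)|0⟩ + (0.3455 + 0.4755i)|1⟩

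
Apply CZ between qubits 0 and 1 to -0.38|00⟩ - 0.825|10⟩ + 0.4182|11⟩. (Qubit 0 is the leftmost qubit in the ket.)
-0.38|00⟩ - 0.825|10⟩ - 0.4182|11⟩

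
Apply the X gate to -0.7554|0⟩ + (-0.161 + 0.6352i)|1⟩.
(-0.161 + 0.6352i)|0⟩ - 0.7554|1⟩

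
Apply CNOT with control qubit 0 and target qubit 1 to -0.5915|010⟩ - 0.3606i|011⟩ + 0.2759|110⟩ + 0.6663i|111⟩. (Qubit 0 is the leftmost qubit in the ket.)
-0.5915|010⟩ - 0.3606i|011⟩ + 0.2759|100⟩ + 0.6663i|101⟩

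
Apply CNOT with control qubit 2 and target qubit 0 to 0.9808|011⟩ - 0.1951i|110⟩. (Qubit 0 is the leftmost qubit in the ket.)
-0.1951i|110⟩ + 0.9808|111⟩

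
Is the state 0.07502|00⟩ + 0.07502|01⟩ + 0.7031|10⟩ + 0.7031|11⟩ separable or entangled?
Separable

Writing the state as a|00⟩ + b|01⟩ + c|10⟩ + d|11⟩, it is a product state iff ad − bc = 0.
Here (a, b, c, d) = (0.07502, 0.07502, 0.7031, 0.7031): ad − bc = (0.07502)(0.7031) − (0.07502)(0.7031) = 0, so the state is separable.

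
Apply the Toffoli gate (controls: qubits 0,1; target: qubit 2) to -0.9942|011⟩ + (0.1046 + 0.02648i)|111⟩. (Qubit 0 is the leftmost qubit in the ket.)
-0.9942|011⟩ + (0.1046 + 0.02648i)|110⟩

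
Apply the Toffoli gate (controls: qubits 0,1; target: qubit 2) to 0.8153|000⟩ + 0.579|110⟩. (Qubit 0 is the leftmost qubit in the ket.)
0.8153|000⟩ + 0.579|111⟩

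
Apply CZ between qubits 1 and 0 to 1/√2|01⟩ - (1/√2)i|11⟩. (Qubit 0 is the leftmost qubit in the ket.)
1/√2|01⟩ + (1/√2)i|11⟩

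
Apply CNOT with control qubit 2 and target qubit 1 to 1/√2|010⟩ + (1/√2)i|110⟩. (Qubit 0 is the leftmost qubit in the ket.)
1/√2|010⟩ + (1/√2)i|110⟩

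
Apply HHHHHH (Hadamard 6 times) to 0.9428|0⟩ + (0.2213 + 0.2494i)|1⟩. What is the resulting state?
0.9428|0⟩ + (0.2213 + 0.2494i)|1⟩

H² = I, so an even number of Hadamards cancels: H^6 = I and the state is unchanged.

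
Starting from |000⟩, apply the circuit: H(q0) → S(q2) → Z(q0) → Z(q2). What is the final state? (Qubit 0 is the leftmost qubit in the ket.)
1/√2|000⟩ - 1/√2|100⟩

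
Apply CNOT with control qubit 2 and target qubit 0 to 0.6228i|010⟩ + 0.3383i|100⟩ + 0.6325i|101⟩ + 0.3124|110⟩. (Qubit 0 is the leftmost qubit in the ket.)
0.6325i|001⟩ + 0.6228i|010⟩ + 0.3383i|100⟩ + 0.3124|110⟩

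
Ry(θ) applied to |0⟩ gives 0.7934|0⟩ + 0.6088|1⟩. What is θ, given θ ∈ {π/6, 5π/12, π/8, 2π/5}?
5π/12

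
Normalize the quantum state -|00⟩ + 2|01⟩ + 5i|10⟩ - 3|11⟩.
-0.1601|00⟩ + 0.3203|01⟩ + 0.8006i|10⟩ - 0.4804|11⟩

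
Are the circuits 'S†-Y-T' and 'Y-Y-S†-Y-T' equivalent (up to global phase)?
Yes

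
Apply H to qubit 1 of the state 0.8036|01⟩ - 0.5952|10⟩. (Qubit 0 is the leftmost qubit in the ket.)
0.5682|00⟩ - 0.5682|01⟩ - 0.4209|10⟩ - 0.4209|11⟩

H on qubit 1 mixes each pair of kets that differ only in qubit 1: amplitudes (a, b) of (|…0…⟩, |…1…⟩) become ((a + b)/√2, (a − b)/√2). Kets absent from the input have amplitude 0.
(|00⟩, |01⟩): (a, b) = (0, 0.8036) → (0.5682, -0.5682)
(|10⟩, |11⟩): (a, b) = (-0.5952, 0) → (-0.4209, -0.4209)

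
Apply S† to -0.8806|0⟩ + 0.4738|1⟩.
-0.8806|0⟩ - 0.4738i|1⟩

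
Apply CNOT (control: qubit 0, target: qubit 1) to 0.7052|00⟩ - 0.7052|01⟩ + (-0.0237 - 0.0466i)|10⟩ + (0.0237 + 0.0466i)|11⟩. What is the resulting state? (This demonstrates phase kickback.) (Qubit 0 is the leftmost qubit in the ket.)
0.7052|00⟩ - 0.7052|01⟩ + (0.0237 + 0.0466i)|10⟩ + (-0.0237 - 0.0466i)|11⟩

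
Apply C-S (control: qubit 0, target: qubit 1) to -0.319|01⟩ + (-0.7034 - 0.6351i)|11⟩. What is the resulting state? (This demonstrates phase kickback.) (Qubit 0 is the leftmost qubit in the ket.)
-0.319|01⟩ + (0.6351 - 0.7034i)|11⟩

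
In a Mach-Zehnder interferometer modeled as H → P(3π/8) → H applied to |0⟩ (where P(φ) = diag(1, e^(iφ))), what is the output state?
(0.6913 + 0.4619i)|0⟩ + (0.3087 - 0.4619i)|1⟩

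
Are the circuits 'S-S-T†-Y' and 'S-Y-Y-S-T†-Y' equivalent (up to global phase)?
Yes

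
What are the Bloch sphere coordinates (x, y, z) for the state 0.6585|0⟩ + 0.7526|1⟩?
(0.9912, 0, -0.1328)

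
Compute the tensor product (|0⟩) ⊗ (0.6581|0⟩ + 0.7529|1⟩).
0.6581|00⟩ + 0.7529|01⟩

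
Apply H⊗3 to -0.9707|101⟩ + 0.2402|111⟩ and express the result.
-0.2583|000⟩ + 0.2583|001⟩ - 0.4281|010⟩ + 0.4281|011⟩ + 0.2583|100⟩ - 0.2583|101⟩ + 0.4281|110⟩ - 0.4281|111⟩

H⊗3 gives amp(|y⟩) = (1/2√2) Σ_x (−1)^(x·y) amp(|x⟩), where x·y is the number of positions in which both x and y have a 1.
|000⟩: (-0.9707 + 0.2402)/(2√2) = -0.2583
|001⟩: (0.9707 - 0.2402)/(2√2) = 0.2583
|010⟩: (-0.9707 - 0.2402)/(2√2) = -0.4281
|011⟩: (0.9707 + 0.2402)/(2√2) = 0.4281
|100⟩: (0.9707 - 0.2402)/(2√2) = 0.2583
|101⟩: (-0.9707 + 0.2402)/(2√2) = -0.2583
|110⟩: (0.9707 + 0.2402)/(2√2) = 0.4281
|111⟩: (-0.9707 - 0.2402)/(2√2) = -0.4281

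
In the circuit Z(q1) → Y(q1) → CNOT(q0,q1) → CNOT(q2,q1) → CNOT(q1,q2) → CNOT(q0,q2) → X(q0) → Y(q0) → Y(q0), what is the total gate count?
9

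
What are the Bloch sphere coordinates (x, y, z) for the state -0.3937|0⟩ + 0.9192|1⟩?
(-0.7238, 0, -0.6899)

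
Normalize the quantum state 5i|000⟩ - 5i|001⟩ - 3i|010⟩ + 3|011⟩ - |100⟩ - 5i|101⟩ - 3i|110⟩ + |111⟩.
0.4903i|000⟩ - 0.4903i|001⟩ - 0.2942i|010⟩ + 0.2942|011⟩ - 0.09806|100⟩ - 0.4903i|101⟩ - 0.2942i|110⟩ + 0.09806|111⟩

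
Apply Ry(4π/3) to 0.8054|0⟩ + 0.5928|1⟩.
-0.9161|0⟩ + 0.4011|1⟩

Ry(4π/3) = [[cos(θ/2), −sin(θ/2)], [sin(θ/2), cos(θ/2)]]; θ = 4π/3, cos(θ/2) ≈ -0.5, sin(θ/2) ≈ 0.866025.
With a = amp(|0⟩) = 0.8054 and b = amp(|1⟩) = 0.5928:
new amp(|0⟩) = (-0.5)·a + (-0.866025)·b = -0.9161
new amp(|1⟩) = (0.866025)·a + (-0.5)·b = 0.4011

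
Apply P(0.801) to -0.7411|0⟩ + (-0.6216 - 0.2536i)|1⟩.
-0.7411|0⟩ + (-0.2505 - 0.6228i)|1⟩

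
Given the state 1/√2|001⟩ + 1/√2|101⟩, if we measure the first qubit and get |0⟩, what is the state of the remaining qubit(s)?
|01⟩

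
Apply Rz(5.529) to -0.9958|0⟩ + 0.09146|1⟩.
(0.9258 + 0.3667i)|0⟩ + (-0.08503 + 0.03368i)|1⟩

Rz(5.529) = [[e^(−iθ/2), 0], [0, e^(iθ/2)]] with e^(±iθ/2) = cos(θ/2) ± i·sin(θ/2); θ = 5.529, cos(θ/2) ≈ -0.929739, sin(θ/2) ≈ 0.368219.
With a = amp(|0⟩) = -0.9958 and b = amp(|1⟩) = 0.09146:
new amp(|0⟩) = (-0.929739 - 0.368219i)·a = (0.9258 + 0.3667i)
new amp(|1⟩) = (-0.929739 + 0.368219i)·b = (-0.08503 + 0.03368i)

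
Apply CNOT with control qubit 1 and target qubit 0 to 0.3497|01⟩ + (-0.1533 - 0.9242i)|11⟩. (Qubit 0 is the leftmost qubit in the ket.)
(-0.1533 - 0.9242i)|01⟩ + 0.3497|11⟩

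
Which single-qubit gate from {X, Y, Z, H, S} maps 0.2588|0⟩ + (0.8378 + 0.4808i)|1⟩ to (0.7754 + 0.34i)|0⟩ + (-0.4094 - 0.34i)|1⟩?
H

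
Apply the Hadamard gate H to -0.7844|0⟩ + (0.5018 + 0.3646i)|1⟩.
(-0.1998 + 0.2578i)|0⟩ + (-0.9095 - 0.2578i)|1⟩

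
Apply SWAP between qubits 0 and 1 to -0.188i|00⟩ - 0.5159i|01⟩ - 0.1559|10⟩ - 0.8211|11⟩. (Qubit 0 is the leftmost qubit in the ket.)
-0.188i|00⟩ - 0.1559|01⟩ - 0.5159i|10⟩ - 0.8211|11⟩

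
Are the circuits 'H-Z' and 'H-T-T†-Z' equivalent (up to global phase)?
Yes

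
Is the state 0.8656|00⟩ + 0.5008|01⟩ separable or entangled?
Separable

Writing the state as a|00⟩ + b|01⟩ + c|10⟩ + d|11⟩, it is a product state iff ad − bc = 0.
Here (a, b, c, d) = (0.8656, 0.5008, 0, 0): ad − bc = (0.8656)(0) − (0.5008)(0) = 0, so the state is separable.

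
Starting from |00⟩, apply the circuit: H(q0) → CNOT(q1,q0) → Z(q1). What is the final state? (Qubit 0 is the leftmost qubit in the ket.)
1/√2|00⟩ + 1/√2|10⟩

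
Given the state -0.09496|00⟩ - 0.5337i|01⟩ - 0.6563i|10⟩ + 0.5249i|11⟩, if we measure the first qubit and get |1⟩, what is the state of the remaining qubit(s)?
-0.781i|0⟩ + 0.6246i|1⟩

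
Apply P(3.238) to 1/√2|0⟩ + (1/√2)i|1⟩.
1/√2|0⟩ + (0.06806 - 0.7038i)|1⟩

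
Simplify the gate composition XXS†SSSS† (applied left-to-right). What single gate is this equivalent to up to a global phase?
S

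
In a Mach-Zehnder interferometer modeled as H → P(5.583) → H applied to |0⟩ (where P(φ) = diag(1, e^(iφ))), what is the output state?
(0.8824 - 0.3222i)|0⟩ + (0.1176 + 0.3222i)|1⟩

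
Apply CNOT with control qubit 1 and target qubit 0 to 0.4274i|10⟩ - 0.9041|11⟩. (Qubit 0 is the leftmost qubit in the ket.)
-0.9041|01⟩ + 0.4274i|10⟩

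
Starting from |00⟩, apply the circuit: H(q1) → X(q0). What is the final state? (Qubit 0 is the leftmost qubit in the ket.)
1/√2|10⟩ + 1/√2|11⟩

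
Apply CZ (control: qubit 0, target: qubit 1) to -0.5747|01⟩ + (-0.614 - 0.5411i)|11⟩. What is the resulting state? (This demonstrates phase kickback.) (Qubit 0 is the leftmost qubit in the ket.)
-0.5747|01⟩ + (0.614 + 0.5411i)|11⟩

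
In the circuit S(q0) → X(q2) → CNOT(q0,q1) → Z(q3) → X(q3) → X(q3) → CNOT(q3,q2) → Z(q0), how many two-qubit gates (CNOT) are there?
2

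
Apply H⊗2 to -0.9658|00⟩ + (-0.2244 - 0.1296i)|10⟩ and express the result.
(-0.5951 - 0.0648i)|00⟩ + (-0.5951 - 0.0648i)|01⟩ + (-0.3707 + 0.0648i)|10⟩ + (-0.3707 + 0.0648i)|11⟩

H⊗2 gives amp(|y⟩) = (1/2) Σ_x (−1)^(x·y) amp(|x⟩), where x·y is the number of positions in which both x and y have a 1.
|00⟩: (-0.9658 + (-0.2244 - 0.1296i))/2 = (-0.5951 - 0.0648i)
|01⟩: (-0.9658 + (-0.2244 - 0.1296i))/2 = (-0.5951 - 0.0648i)
|10⟩: (-0.9658 - (-0.2244 - 0.1296i))/2 = (-0.3707 + 0.0648i)
|11⟩: (-0.9658 - (-0.2244 - 0.1296i))/2 = (-0.3707 + 0.0648i)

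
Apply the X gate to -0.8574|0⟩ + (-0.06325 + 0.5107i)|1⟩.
(-0.06325 + 0.5107i)|0⟩ - 0.8574|1⟩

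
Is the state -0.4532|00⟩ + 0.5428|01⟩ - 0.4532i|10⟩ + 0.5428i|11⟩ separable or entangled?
Separable

Writing the state as a|00⟩ + b|01⟩ + c|10⟩ + d|11⟩, it is a product state iff ad − bc = 0.
Here (a, b, c, d) = (-0.4532, 0.5428, -0.4532i, 0.5428i): ad − bc = (-0.4532)(0.5428i) − (0.5428)(-0.4532i) = 0, so the state is separable.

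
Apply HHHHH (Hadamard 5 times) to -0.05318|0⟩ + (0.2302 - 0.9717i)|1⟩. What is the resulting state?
(0.1252 - 0.6871i)|0⟩ + (-0.2004 + 0.6871i)|1⟩

H² = I, so H^5 = H: a single Hadamard. With (a, b) = (-0.05318, (0.2302 - 0.9717i)), H gives ((a + b)/√2, (a − b)/√2) = ((0.1252 - 0.6871i), (-0.2004 + 0.6871i)).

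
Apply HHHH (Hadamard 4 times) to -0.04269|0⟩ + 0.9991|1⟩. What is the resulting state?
-0.04269|0⟩ + 0.9991|1⟩

H² = I, so an even number of Hadamards cancels: H^4 = I and the state is unchanged.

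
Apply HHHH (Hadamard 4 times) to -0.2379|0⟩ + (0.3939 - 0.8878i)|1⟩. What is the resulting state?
-0.2379|0⟩ + (0.3939 - 0.8878i)|1⟩

H² = I, so an even number of Hadamards cancels: H^4 = I and the state is unchanged.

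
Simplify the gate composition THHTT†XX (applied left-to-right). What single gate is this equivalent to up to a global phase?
T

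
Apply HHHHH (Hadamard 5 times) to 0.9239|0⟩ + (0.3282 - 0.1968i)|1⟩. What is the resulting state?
(0.8854 - 0.1392i)|0⟩ + (0.4212 + 0.1392i)|1⟩

H² = I, so H^5 = H: a single Hadamard. With (a, b) = (0.9239, (0.3282 - 0.1968i)), H gives ((a + b)/√2, (a − b)/√2) = ((0.8854 - 0.1392i), (0.4212 + 0.1392i)).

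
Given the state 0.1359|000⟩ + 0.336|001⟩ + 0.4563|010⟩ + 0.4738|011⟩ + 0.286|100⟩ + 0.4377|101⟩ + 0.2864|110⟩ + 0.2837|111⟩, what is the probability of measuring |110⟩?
0.08202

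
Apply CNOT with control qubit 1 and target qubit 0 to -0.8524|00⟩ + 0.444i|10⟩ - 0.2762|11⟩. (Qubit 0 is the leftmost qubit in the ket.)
-0.8524|00⟩ - 0.2762|01⟩ + 0.444i|10⟩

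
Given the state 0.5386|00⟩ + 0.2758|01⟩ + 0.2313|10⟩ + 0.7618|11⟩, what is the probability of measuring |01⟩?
0.07607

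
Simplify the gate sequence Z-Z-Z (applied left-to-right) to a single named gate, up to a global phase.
Z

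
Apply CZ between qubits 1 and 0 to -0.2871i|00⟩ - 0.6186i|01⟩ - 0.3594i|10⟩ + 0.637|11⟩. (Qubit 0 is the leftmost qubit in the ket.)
-0.2871i|00⟩ - 0.6186i|01⟩ - 0.3594i|10⟩ - 0.637|11⟩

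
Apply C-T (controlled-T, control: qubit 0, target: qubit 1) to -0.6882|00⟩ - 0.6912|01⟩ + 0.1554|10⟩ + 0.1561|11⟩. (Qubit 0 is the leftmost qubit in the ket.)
-0.6882|00⟩ - 0.6912|01⟩ + 0.1554|10⟩ + (0.1104 + 0.1104i)|11⟩

C-T leaves the control-|0⟩ kets |00⟩, |01⟩ unchanged and applies T to qubit 1 on the control-|1⟩ pair (|10⟩, |11⟩).
T = [[1, 0], [0, (1/√2 + (1/√2)i)]].
With a = amp(|10⟩) = 0.1554 and b = amp(|11⟩) = 0.1561:
new amp(|10⟩) = (1)·a = 0.1554
new amp(|11⟩) = (1/√2 + (1/√2)i)·b = (0.1104 + 0.1104i)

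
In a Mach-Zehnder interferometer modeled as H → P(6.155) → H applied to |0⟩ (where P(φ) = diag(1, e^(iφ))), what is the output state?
(0.9959 - 0.06392i)|0⟩ + (0.004102 + 0.06392i)|1⟩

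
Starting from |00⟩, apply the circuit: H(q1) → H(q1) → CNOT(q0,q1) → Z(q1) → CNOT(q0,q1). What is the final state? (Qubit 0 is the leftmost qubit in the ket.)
|00⟩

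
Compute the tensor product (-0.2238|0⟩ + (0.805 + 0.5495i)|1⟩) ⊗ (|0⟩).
-0.2238|00⟩ + (0.805 + 0.5495i)|10⟩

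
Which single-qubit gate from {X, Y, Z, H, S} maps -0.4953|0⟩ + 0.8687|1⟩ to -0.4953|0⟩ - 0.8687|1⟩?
Z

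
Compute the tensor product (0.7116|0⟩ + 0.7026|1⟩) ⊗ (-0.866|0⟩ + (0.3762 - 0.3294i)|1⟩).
-0.6162|00⟩ + (0.2677 - 0.2344i)|01⟩ - 0.6085|10⟩ + (0.2643 - 0.2314i)|11⟩

amp(|b₁b₂…⟩) = product of the factor amplitudes for bits b₁, b₂, …; only kets whose every factor amplitude is nonzero survive.
|00⟩: (0.7116)(-0.866) = -0.6162
|01⟩: (0.7116)(0.3762 - 0.3294i) = (0.2677 - 0.2344i)
|10⟩: (0.7026)(-0.866) = -0.6085
|11⟩: (0.7026)(0.3762 - 0.3294i) = (0.2643 - 0.2314i)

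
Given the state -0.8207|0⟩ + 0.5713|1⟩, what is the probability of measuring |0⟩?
0.6735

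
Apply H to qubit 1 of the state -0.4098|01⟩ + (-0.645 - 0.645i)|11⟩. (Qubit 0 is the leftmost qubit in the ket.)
-0.2898|00⟩ + 0.2898|01⟩ + (-0.4561 - 0.4561i)|10⟩ + (0.4561 + 0.4561i)|11⟩

H on qubit 1 mixes each pair of kets that differ only in qubit 1: amplitudes (a, b) of (|…0…⟩, |…1…⟩) become ((a + b)/√2, (a − b)/√2). Kets absent from the input have amplitude 0.
(|00⟩, |01⟩): (a, b) = (0, -0.4098) → (-0.2898, 0.2898)
(|10⟩, |11⟩): (a, b) = (0, (-0.645 - 0.645i)) → ((-0.4561 - 0.4561i), (0.4561 + 0.4561i))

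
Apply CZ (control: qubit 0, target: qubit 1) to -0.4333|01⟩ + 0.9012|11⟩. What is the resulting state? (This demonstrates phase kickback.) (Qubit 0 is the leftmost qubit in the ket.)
-0.4333|01⟩ - 0.9012|11⟩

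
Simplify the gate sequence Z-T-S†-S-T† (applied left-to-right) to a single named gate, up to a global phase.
Z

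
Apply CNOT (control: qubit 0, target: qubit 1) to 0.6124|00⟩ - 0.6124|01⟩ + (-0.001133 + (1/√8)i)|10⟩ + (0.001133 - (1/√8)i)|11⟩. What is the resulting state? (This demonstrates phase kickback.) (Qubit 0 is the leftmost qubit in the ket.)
0.6124|00⟩ - 0.6124|01⟩ + (0.001133 - (1/√8)i)|10⟩ + (-0.001133 + (1/√8)i)|11⟩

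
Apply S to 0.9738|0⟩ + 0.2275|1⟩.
0.9738|0⟩ + 0.2275i|1⟩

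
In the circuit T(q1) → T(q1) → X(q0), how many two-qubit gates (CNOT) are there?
0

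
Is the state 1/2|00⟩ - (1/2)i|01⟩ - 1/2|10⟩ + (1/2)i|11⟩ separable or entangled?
Separable

Writing the state as a|00⟩ + b|01⟩ + c|10⟩ + d|11⟩, it is a product state iff ad − bc = 0.
Here (a, b, c, d) = (1/2, -(1/2)i, -1/2, (1/2)i): ad − bc = (1/2)((1/2)i) − (-(1/2)i)(-1/2) = 0, so the state is separable.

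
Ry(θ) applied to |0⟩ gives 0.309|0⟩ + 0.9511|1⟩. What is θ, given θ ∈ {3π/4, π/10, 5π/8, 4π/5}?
4π/5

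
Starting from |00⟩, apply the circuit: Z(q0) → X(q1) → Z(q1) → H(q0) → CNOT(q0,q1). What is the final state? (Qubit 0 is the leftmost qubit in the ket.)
-1/√2|01⟩ - 1/√2|10⟩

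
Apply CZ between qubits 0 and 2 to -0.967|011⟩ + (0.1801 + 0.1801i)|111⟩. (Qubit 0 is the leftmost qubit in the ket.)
-0.967|011⟩ + (-0.1801 - 0.1801i)|111⟩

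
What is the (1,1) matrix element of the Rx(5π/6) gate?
0.2588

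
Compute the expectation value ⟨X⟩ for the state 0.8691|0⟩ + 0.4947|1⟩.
0.8599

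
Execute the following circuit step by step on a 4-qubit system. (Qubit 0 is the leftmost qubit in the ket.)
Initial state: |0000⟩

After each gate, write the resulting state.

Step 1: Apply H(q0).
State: 1/√2|0000⟩ + 1/√2|1000⟩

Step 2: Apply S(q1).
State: 1/√2|0000⟩ + 1/√2|1000⟩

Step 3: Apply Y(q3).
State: (1/√2)i|0001⟩ + (1/√2)i|1001⟩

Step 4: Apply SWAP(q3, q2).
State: (1/√2)i|0010⟩ + (1/√2)i|1010⟩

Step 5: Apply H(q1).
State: (1/2)i|0010⟩ + (1/2)i|0110⟩ + (1/2)i|1010⟩ + (1/2)i|1110⟩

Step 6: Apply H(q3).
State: (1/√8)i|0010⟩ + (1/√8)i|0011⟩ + (1/√8)i|0110⟩ + (1/√8)i|0111⟩ + (1/√8)i|1010⟩ + (1/√8)i|1011⟩ + (1/√8)i|1110⟩ + (1/√8)i|1111⟩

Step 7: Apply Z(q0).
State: (1/√8)i|0010⟩ + (1/√8)i|0011⟩ + (1/√8)i|0110⟩ + (1/√8)i|0111⟩ - (1/√8)i|1010⟩ - (1/√8)i|1011⟩ - (1/√8)i|1110⟩ - (1/√8)i|1111⟩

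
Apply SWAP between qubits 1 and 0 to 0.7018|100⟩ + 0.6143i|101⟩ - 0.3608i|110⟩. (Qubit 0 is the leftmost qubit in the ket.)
0.7018|010⟩ + 0.6143i|011⟩ - 0.3608i|110⟩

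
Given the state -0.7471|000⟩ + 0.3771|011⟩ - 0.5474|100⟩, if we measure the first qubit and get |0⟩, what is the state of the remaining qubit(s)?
-0.8927|00⟩ + 0.4506|11⟩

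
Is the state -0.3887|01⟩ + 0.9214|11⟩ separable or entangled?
Separable

Writing the state as a|00⟩ + b|01⟩ + c|10⟩ + d|11⟩, it is a product state iff ad − bc = 0.
Here (a, b, c, d) = (0, -0.3887, 0, 0.9214): ad − bc = (0)(0.9214) − (-0.3887)(0) = 0, so the state is separable.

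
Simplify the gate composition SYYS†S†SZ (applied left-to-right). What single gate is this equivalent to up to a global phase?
Z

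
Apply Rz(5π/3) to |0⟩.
(-0.866 - (1/2)i)|0⟩

Rz(5π/3) = [[e^(−iθ/2), 0], [0, e^(iθ/2)]] with e^(±iθ/2) = cos(θ/2) ± i·sin(θ/2); θ = 5π/3, cos(θ/2) ≈ -0.866025, sin(θ/2) ≈ 0.5.
With a = amp(|0⟩) = 1 and b = amp(|1⟩) = 0:
new amp(|0⟩) = (-0.866025 - 0.5i)·a = (-0.866 - (1/2)i)
new amp(|1⟩) = (-0.866025 + 0.5i)·b = 0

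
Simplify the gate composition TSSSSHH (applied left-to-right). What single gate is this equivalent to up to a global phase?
T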